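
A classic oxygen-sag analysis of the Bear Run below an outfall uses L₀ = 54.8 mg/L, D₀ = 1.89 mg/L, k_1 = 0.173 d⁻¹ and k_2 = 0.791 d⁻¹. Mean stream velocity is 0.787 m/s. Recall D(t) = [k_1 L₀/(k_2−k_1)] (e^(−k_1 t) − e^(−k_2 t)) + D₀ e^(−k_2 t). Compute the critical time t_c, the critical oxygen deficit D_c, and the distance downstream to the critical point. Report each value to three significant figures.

t_c = [1/(k_2−k_1)] ln[(k_2/k_1)(1 − D₀(k_2−k_1)/(k_1 L₀))]
= [1/(0.791−0.173)] ln[(0.791/0.173)(1 − 1.89×0.6180/(0.173×54.8))]
= (1/0.6180) ln[4.572 × 0.8768] = 1.618 × ln(4.009) = 1.618 × 1.389 = 2.247 d.
D_c = (k_1/k_2) L₀ e^(−k_1 t_c) = (0.173/0.791) × 54.8 × e^(−0.173×2.247) = 0.2187 × 54.8 × 0.6779 = 8.125 mg/L.
x_c = v t_c = 0.787 m/s × 2.247 d × 86400 s/d = 152800 m ≈ 153 km.

t_c ≈ 2.25 d; D_c ≈ 8.13 mg/L; x_c ≈ 153 km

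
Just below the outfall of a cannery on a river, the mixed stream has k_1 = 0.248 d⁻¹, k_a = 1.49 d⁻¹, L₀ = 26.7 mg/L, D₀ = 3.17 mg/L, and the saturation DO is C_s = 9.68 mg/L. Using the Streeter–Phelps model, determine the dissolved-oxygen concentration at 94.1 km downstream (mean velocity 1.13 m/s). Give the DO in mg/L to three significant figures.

Travel time t = x/v = 94.1 km / (1.13 m/s) = 94100 m / 1.13 m/s = 83270 s = 0.9638 d.
k_1 L₀/(k_a−k_1) = 0.248×26.7/(1.49−0.248) = 6.622/1.242 = 5.331 mg/L.
e^(−k_1 t) = e^(−0.248×0.9638) = 0.7874; e^(−k_a t) = e^(−1.49×0.9638) = 0.2379.
D = 5.331 × (0.7874 − 0.2379) + 3.17 × 0.2379 = 2.930 + 0.7540 = 3.684 mg/L.
DO = C_s − D = 9.68 − 3.684 = 5.996 mg/L.

DO ≈ 6.00 mg/L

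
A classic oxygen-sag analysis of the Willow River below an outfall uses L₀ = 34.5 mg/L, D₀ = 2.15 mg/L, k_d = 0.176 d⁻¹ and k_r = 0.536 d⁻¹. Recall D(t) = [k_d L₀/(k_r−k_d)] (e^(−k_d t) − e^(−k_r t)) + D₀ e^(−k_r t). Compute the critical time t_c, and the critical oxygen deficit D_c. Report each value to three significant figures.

At the critical point dD/dt = 0, so k_d L₀ e^(−k_d t) = k_r D. Substituting D(t) from the Streeter–Phelps equation and solving for t gives
t_c = ln[(k_r/k_d)(1 − D₀(k_r−k_d)/(k_d L₀))] / (k_r−k_d).
Here k_r−k_d = 0.3600 d⁻¹ and 1 − D₀(k_r−k_d)/(k_d L₀) = 1 − 2.15×0.3600/(0.176×34.5) = 0.8725, so
t_c = ln(3.045 × 0.8725) / 0.3600 = 0.9773 / 0.3600 = 2.715 d.
D_c = (k_d/k_r) L₀ e^(−k_d t_c) = (0.176/0.536) × 34.5 × e^(−0.176×2.715) = 0.3284 × 34.5 × 0.6202 = 7.025 mg/L.

t_c ≈ 2.71 d; D_c ≈ 7.03 mg/L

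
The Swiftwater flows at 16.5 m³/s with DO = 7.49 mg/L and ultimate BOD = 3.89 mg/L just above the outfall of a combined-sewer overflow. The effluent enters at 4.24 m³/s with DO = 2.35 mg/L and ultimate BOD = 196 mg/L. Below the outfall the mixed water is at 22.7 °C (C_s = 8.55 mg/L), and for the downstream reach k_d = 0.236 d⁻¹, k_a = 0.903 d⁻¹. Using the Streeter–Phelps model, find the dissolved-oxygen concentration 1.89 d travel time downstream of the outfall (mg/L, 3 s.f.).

Mixed DO = (16.5×7.49 + 4.24×2.35)/(16.5+4.24) = 133.5/20.74 = 6.439 mg/L.
Mixed L₀ = (16.5×3.89 + 4.24×196)/(20.74) = 895.2/20.74 = 43.16 mg/L.
Initial deficit D₀ = C_s − DO₀ = 8.55 − 6.439 = 2.111 mg/L.
D(1.89) = [0.236×43.16/(0.903−0.236)](e^(−0.236×1.89) − e^(−0.903×1.89)) + 2.111 e^(−0.903×1.89)
= 15.27 × (0.6402 − 0.1815) + 2.111 × 0.1815 = 7.388 mg/L.
DO = 8.55 − 7.388 = 1.162 mg/L.

DO ≈ 1.16 mg/L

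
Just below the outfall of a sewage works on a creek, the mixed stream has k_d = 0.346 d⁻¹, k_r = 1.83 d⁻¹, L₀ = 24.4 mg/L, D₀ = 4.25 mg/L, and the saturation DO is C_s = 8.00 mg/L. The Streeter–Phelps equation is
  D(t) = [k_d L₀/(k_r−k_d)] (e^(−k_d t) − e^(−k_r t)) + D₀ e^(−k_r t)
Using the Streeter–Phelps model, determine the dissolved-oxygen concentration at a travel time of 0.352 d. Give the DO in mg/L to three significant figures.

k_d L₀/(k_r−k_d) = 0.346×24.4/(1.83−0.346) = 8.442/1.484 = 5.689 mg/L.
e^(−k_d t) = e^(−0.346×0.3520) = 0.8853; e^(−k_r t) = e^(−1.83×0.3520) = 0.5251.
D = 5.689 × (0.8853 − 0.5251) + 4.25 × 0.5251 = 2.049 + 2.232 = 4.281 mg/L.
DO = C_s − D = 8.00 − 4.281 = 3.719 mg/L.

DO ≈ 3.72 mg/L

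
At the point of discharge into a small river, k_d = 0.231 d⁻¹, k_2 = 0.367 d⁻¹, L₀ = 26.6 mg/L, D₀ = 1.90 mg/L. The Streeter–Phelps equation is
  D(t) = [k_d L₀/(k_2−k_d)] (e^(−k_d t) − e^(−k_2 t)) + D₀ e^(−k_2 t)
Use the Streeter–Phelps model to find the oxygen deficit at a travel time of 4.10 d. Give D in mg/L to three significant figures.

k_d L₀/(k_2−k_d) = 0.231×26.6/(0.367−0.231) = 6.145/0.1360 = 45.18 mg/L.
e^(−k_d t) = e^(−0.231×4.100) = 0.3879; e^(−k_2 t) = e^(−0.367×4.100) = 0.2221.
D = 45.18 × (0.3879 − 0.2221) + 1.90 × 0.2221 = 7.490 + 0.4220 = 7.912 mg/L.

D ≈ 7.91 mg/L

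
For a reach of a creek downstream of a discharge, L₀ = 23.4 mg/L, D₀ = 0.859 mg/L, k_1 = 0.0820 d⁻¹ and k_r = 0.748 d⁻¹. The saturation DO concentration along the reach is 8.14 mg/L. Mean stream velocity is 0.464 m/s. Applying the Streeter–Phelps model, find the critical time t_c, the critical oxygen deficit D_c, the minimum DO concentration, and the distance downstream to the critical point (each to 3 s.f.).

t_c ≈ 2.79 d; D_c ≈ 2.04 mg/L; min DO ≈ 6.10 mg/L; x_c ≈ 112 km

t_c = [1/(k_r−k_1)] ln[(k_r/k_1)(1 − D₀(k_r−k_1)/(k_1 L₀))]
= [1/(0.748−0.0820)] ln[(0.748/0.0820)(1 − 0.859×0.6660/(0.0820×23.4))]
= (1/0.6660) ln[9.122 × 0.7018] = 1.502 × ln(6.402) = 1.502 × 1.857 = 2.788 d.
L(t_c) = L₀ e^(−k_1 t_c) = 23.4 × 0.7956 = 18.62 mg/L, and at the critical point k_r D_c = k_1 L, so D_c = (0.0820/0.748) × 18.62 = 2.041 mg/L.
Minimum DO = C_s − D_c = 8.14 − 2.041 = 6.099 mg/L.
x_c = v t_c = 0.464 m/s × 2.788 d × 86400 s/d = 111800 m ≈ 112 km.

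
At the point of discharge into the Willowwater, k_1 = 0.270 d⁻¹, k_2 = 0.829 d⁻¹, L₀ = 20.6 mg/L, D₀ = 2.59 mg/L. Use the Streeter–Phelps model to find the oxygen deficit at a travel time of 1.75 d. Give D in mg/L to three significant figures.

k_1 L₀/(k_2−k_1) = 0.270×20.6/(0.829−0.270) = 5.562/0.5590 = 9.950 mg/L.
e^(−k_1 t) = e^(−0.270×1.750) = 0.6234; e^(−k_2 t) = e^(−0.829×1.750) = 0.2344.
D = 9.950 × (0.6234 − 0.2344) + 2.59 × 0.2344 = 3.871 + 0.6071 = 4.478 mg/L.

D ≈ 4.48 mg/L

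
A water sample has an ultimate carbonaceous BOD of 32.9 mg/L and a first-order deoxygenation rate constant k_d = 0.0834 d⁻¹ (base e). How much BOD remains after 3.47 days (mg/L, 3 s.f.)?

L_t = L₀ e^(−k_d t) = 32.9 × e^(−0.0834×3.47) = 32.9 × 0.7487 = 24.63 mg/L.

L ≈ 24.6 mg/L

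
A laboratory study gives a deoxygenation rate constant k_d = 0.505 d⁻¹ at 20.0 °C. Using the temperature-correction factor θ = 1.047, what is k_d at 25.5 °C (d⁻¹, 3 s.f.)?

k_d(T₂) = k_d(T₁) · θ^(T₂−T₁) = 0.505 × 1.047^(25.5−20.0)
= 0.505 × 1.047^5.50 = 0.505 × 1.287 = 0.6501 d⁻¹.

k_d ≈ 0.650 d⁻¹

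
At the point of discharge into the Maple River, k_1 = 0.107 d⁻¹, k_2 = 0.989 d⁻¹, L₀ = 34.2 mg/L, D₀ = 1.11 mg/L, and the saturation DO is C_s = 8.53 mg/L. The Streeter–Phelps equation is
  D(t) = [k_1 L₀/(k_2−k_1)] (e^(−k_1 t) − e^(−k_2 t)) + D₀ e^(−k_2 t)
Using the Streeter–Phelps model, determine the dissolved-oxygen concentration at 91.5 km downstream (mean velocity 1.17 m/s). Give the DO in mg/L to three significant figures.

DO ≈ 6.01 mg/L

Travel time t = x/v = 91.5 km / (1.17 m/s) = 91500 m / 1.17 m/s = 78210 s = 0.9052 d.
k_1 L₀/(k_2−k_1) = 0.107×34.2/(0.989−0.107) = 3.659/0.8820 = 4.149 mg/L.
e^(−k_1 t) = e^(−0.107×0.9052) = 0.9077; e^(−k_2 t) = e^(−0.989×0.9052) = 0.4085.
D = 4.149 × (0.9077 − 0.4085) + 1.11 × 0.4085 = 2.071 + 0.4535 = 2.524 mg/L.
DO = C_s − D = 8.53 − 2.524 = 6.006 mg/L.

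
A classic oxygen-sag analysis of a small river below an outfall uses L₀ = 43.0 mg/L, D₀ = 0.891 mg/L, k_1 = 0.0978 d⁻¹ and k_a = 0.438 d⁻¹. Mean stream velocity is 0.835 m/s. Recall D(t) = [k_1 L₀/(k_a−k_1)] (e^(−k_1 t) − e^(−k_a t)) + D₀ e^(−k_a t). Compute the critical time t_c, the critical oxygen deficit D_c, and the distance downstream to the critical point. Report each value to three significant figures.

With k_a/k_1 = 4.479 and 1 − D₀(k_a−k_1)/(k_1 L₀) = 0.9279,
t_c = ln(4.479 × 0.9279) / (0.438 − 0.0978) = ln(4.156) / 0.3402 = 1.424/0.3402 = 4.187 d.
L(t_c) = L₀ e^(−k_1 t_c) = 43.0 × 0.6640 = 28.55 mg/L, and at the critical point k_a D_c = k_1 L, so D_c = (0.0978/0.438) × 28.55 = 6.375 mg/L.
x_c = v t_c = 0.835 m/s × 4.187 d × 86400 s/d = 302100 m ≈ 302 km.

t_c ≈ 4.19 d; D_c ≈ 6.38 mg/L; x_c ≈ 302 km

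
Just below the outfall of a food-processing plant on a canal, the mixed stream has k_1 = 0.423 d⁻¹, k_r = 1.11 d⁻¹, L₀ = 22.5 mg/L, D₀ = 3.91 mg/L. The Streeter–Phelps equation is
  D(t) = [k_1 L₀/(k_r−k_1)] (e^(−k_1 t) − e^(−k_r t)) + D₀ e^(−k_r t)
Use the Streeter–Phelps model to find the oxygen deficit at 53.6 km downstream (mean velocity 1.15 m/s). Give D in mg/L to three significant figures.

Travel time t = x/v = 53.6 km / (1.15 m/s) = 53600 m / 1.15 m/s = 46610 s = 0.5395 d.
k_1 L₀/(k_r−k_1) = 0.423×22.5/(1.11−0.423) = 9.518/0.6870 = 13.85 mg/L.
e^(−k_1 t) = e^(−0.423×0.5395) = 0.7960; e^(−k_r t) = e^(−1.11×0.5395) = 0.5495.
D = 13.85 × (0.7960 − 0.5495) + 3.91 × 0.5495 = 3.415 + 2.148 = 5.563 mg/L.

D ≈ 5.56 mg/L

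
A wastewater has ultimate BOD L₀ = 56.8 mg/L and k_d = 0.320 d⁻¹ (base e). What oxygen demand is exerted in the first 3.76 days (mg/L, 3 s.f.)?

y ≈ 39.7 mg/L

y_t = L₀(1 − e^(−k_d t)) = 56.8 × (1 − e^(−0.320×3.76))
= 56.8 × (1 − 0.3002) = 56.8 × 0.6998 = 39.75 mg/L.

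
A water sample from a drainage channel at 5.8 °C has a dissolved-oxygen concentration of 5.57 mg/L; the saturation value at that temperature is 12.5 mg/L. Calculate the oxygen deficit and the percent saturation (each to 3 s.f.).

D = C_s − C = 12.5 − 5.57 = 6.93 mg/L.
% saturation = 5.57/12.5 × 100 = 44.6 %.

D ≈ 6.93 mg/L; 44.6 % saturation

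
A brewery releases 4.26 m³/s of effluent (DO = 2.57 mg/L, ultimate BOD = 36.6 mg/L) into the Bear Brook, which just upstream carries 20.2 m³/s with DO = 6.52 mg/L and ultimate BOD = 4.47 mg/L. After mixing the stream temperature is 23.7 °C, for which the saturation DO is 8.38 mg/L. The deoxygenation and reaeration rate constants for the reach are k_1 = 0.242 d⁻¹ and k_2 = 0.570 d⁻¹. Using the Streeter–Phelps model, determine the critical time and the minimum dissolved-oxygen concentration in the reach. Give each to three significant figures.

t_c ≈ 1.33 d; minimum DO ≈ 5.28 mg/L

Mixed DO = (20.2×6.52 + 4.26×2.57)/(20.2+4.26) = 142.7/24.46 = 5.832 mg/L.
Mixed L₀ = (20.2×4.47 + 4.26×36.6)/(24.46) = 246.2/24.46 = 10.07 mg/L.
Initial deficit D₀ = C_s − DO₀ = 8.38 − 5.832 = 2.548 mg/L.
t_c = (1/0.3280) ln[(0.570/0.242)(1 − 2.548×0.3280/(0.242×10.07))] = 3.049 × ln(1.547) = 1.331 d.
D_c = (0.242/0.570) × 10.07 × e^(−0.242×1.331) = 0.4246 × 10.07 × 0.7247 = 3.097 mg/L.
Minimum DO = 8.38 − 3.097 = 5.283 mg/L.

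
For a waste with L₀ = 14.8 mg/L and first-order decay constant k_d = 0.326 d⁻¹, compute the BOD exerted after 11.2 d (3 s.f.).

y_t = L₀(1 − e^(−k_d t)) = 14.8 × (1 − e^(−0.326×11.2))
= 14.8 × (1 − 0.02596) = 14.8 × 0.9740 = 14.42 mg/L.

y ≈ 14.4 mg/L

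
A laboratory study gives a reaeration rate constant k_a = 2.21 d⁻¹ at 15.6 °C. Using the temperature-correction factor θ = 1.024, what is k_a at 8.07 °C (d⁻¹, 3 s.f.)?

k_a(T₂) = k_a(T₁) · θ^(T₂−T₁) = 2.21 × 1.024^(8.07−15.6)
= 2.21 × 1.024^-7.53 = 2.21 × 0.8365 = 1.849 d⁻¹.

k_a ≈ 1.85 d⁻¹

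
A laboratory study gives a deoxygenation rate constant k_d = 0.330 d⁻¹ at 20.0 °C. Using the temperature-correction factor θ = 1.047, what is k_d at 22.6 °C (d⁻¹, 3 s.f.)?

k_d(T₂) = k_d(T₁) · θ^(T₂−T₁) = 0.330 × 1.047^(22.6−20.0)
= 0.330 × 1.047^2.60 = 0.330 × 1.127 = 0.3719 d⁻¹.

k_d ≈ 0.372 d⁻¹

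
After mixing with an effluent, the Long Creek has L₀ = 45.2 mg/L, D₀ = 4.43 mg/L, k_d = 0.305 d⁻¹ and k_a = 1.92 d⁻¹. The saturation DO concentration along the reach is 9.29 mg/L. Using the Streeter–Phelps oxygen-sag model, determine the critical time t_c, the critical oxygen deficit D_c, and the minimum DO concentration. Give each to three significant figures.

t_c ≈ 0.686 d; D_c ≈ 5.82 mg/L; min DO ≈ 3.47 mg/L

t_c = [1/(k_a−k_d)] ln[(k_a/k_d)(1 − D₀(k_a−k_d)/(k_d L₀))]
= [1/(1.92−0.305)] ln[(1.92/0.305)(1 − 4.43×1.615/(0.305×45.2))]
= (1/1.615) ln[6.295 × 0.4810] = 0.6192 × ln(3.028) = 0.6192 × 1.108 = 0.6860 d.
D_c = (k_d/k_a) L₀ e^(−k_d t_c) = (0.305/1.92) × 45.2 × e^(−0.305×0.6860) = 0.1589 × 45.2 × 0.8112 = 5.825 mg/L.
Minimum DO = C_s − D_c = 9.29 − 5.825 = 3.465 mg/L.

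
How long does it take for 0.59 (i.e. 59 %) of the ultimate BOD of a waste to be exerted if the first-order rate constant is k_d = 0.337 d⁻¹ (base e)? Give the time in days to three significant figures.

t ≈ 2.65 d

y/L₀ = 1 − e^(−k_d t) = 0.59 ⇒ e^(−k_d t) = 0.410
t = −ln(0.410) / 0.337 = 0.8916 / 0.337 = 2.646 d.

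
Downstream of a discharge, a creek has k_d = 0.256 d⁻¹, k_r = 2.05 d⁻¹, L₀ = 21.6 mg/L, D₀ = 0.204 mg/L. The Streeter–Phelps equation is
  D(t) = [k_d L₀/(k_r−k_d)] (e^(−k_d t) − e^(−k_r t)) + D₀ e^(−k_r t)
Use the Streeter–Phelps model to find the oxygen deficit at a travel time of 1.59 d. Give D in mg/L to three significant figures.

D ≈ 1.94 mg/L

k_d L₀/(k_r−k_d) = 0.256×21.6/(2.05−0.256) = 5.530/1.794 = 3.082 mg/L.
e^(−k_d t) = e^(−0.256×1.590) = 0.6656; e^(−k_r t) = e^(−2.05×1.590) = 0.03841.
D = 3.082 × (0.6656 − 0.03841) + 0.204 × 0.03841 = 1.933 + 0.007835 = 1.941 mg/L.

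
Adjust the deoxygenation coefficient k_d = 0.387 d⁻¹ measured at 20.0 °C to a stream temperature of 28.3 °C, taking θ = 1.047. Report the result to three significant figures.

k_d(T₂) = k_d(T₁) · θ^(T₂−T₁) = 0.387 × 1.047^(28.3−20.0)
= 0.387 × 1.047^8.30 = 0.387 × 1.464 = 0.5666 d⁻¹.

k_d ≈ 0.567 d⁻¹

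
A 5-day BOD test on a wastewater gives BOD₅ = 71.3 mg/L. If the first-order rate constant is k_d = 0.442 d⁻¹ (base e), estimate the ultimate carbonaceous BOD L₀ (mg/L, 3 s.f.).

L₀ ≈ 80.1 mg/L

BOD₅ = L₀(1 − e^(−5k_d)) ⇒ L₀ = BOD₅ / (1 − e^(−5×0.442))
= 71.3 / (1 − 0.1097) = 71.3 / 0.8903 = 80.09 mg/L.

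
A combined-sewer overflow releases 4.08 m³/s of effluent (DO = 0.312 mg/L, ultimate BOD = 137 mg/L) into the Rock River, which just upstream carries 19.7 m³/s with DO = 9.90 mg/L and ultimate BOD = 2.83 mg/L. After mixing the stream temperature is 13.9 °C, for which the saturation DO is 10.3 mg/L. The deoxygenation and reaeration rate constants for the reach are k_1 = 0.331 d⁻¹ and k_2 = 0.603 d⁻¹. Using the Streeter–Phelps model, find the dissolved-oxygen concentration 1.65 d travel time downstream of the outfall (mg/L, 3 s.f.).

Mixed DO = (19.7×9.90 + 4.08×0.312)/(19.7+4.08) = 196.3/23.78 = 8.255 mg/L.
Mixed L₀ = (19.7×2.83 + 4.08×137)/(23.78) = 614.7/23.78 = 25.85 mg/L.
Initial deficit D₀ = C_s − DO₀ = 10.3 − 8.255 = 2.045 mg/L.
D(1.65) = [0.331×25.85/(0.603−0.331)](e^(−0.331×1.65) − e^(−0.603×1.65)) + 2.045 e^(−0.603×1.65)
= 31.46 × (0.5792 − 0.3697) + 2.045 × 0.3697 = 7.344 mg/L.
DO = 10.3 − 7.344 = 2.956 mg/L.

DO ≈ 2.96 mg/L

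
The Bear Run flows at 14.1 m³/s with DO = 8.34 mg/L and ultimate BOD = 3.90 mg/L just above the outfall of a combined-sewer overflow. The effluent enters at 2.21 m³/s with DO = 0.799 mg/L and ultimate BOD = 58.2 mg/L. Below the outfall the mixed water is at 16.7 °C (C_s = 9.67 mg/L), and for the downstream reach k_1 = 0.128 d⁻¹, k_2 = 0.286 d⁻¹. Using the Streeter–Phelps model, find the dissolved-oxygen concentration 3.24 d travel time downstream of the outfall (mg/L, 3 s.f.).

Mixed DO = (14.1×8.34 + 2.21×0.799)/(14.1+2.21) = 119.4/16.31 = 7.318 mg/L.
Mixed L₀ = (14.1×3.90 + 2.21×58.2)/(16.31) = 183.6/16.31 = 11.26 mg/L.
Initial deficit D₀ = C_s − DO₀ = 9.67 − 7.318 = 2.352 mg/L.
D(3.24) = [0.128×11.26/(0.286−0.128)](e^(−0.128×3.24) − e^(−0.286×3.24)) + 2.352 e^(−0.286×3.24)
= 9.120 × (0.6605 − 0.3959) + 2.352 × 0.3959 = 3.345 mg/L.
DO = 9.67 − 3.345 = 6.325 mg/L.

DO ≈ 6.33 mg/L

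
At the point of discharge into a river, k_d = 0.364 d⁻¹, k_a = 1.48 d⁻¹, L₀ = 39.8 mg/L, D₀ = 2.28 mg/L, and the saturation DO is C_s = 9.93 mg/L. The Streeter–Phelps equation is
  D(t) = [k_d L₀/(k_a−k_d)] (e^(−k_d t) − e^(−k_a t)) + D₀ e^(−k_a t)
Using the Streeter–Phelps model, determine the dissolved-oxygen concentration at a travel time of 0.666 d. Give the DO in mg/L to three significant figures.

k_d L₀/(k_a−k_d) = 0.364×39.8/(1.48−0.364) = 14.49/1.116 = 12.98 mg/L.
e^(−k_d t) = e^(−0.364×0.6660) = 0.7847; e^(−k_a t) = e^(−1.48×0.6660) = 0.3732.
D = 12.98 × (0.7847 − 0.3732) + 2.28 × 0.3732 = 5.342 + 0.8509 = 6.193 mg/L.
DO = C_s − D = 9.93 − 6.193 = 3.737 mg/L.

DO ≈ 3.74 mg/L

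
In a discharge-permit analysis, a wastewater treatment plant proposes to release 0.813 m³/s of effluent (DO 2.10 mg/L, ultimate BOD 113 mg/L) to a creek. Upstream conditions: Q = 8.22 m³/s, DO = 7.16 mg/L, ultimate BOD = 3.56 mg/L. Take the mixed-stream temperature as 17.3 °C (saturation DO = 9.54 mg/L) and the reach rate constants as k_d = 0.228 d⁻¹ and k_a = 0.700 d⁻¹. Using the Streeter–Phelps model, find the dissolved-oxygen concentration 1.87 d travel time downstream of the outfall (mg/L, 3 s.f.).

DO ≈ 6.29 mg/L

Mixed DO = (8.22×7.16 + 0.813×2.10)/(8.22+0.813) = 60.56/9.033 = 6.705 mg/L.
Mixed L₀ = (8.22×3.56 + 0.813×113)/(9.033) = 121.1/9.033 = 13.41 mg/L.
Initial deficit D₀ = C_s − DO₀ = 9.54 − 6.705 = 2.835 mg/L.
D(1.87) = [0.228×13.41/(0.700−0.228)](e^(−0.228×1.87) − e^(−0.700×1.87)) + 2.835 e^(−0.700×1.87)
= 6.478 × (0.6529 − 0.2701) + 2.835 × 0.2701 = 3.245 mg/L.
DO = 9.54 − 3.245 = 6.295 mg/L.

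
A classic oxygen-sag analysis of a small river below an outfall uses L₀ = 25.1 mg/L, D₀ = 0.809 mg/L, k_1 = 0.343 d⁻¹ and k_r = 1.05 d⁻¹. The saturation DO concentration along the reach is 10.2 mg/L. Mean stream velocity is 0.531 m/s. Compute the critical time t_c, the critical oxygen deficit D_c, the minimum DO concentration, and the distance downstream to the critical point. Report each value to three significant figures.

At the critical point dD/dt = 0, so k_1 L₀ e^(−k_1 t) = k_r D. Substituting D(t) from the Streeter–Phelps equation and solving for t gives
t_c = ln[(k_r/k_1)(1 − D₀(k_r−k_1)/(k_1 L₀))] / (k_r−k_1).
Here k_r−k_1 = 0.7070 d⁻¹ and 1 − D₀(k_r−k_1)/(k_1 L₀) = 1 − 0.809×0.7070/(0.343×25.1) = 0.9336, so
t_c = ln(3.061 × 0.9336) / 0.7070 = 1.050 / 0.7070 = 1.485 d.
D_c = (k_1/k_r) L₀ e^(−k_1 t_c) = (0.343/1.05) × 25.1 × e^(−0.343×1.485) = 0.3267 × 25.1 × 0.6008 = 4.926 mg/L.
Minimum DO = C_s − D_c = 10.2 − 4.926 = 5.274 mg/L.
x_c = v t_c = 0.531 m/s × 1.485 d × 86400 s/d = 68140 m ≈ 68.1 km.

t_c ≈ 1.49 d; D_c ≈ 4.93 mg/L; min DO ≈ 5.27 mg/L; x_c ≈ 68.1 km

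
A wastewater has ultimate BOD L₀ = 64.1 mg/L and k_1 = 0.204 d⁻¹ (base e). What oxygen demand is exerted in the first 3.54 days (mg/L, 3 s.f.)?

y_t = L₀(1 − e^(−k_1 t)) = 64.1 × (1 − e^(−0.204×3.54))
= 64.1 × (1 − 0.4857) = 64.1 × 0.5143 = 32.97 mg/L.

y ≈ 33.0 mg/L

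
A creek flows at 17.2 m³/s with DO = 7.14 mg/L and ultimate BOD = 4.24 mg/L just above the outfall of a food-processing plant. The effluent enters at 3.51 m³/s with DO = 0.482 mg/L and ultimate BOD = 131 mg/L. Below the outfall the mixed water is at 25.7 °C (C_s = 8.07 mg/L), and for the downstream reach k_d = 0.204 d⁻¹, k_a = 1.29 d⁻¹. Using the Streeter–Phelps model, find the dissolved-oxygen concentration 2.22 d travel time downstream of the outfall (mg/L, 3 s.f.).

Mixed DO = (17.2×7.14 + 3.51×0.482)/(17.2+3.51) = 124.5/20.71 = 6.012 mg/L.
Mixed L₀ = (17.2×4.24 + 3.51×131)/(20.71) = 532.7/20.71 = 25.72 mg/L.
Initial deficit D₀ = C_s − DO₀ = 8.07 − 6.012 = 2.058 mg/L.
D(2.22) = [0.204×25.72/(1.29−0.204)](e^(−0.204×2.22) − e^(−1.29×2.22)) + 2.058 e^(−1.29×2.22)
= 4.832 × (0.6358 − 0.05705) + 2.058 × 0.05705 = 2.914 mg/L.
DO = 8.07 − 2.914 = 5.156 mg/L.

DO ≈ 5.16 mg/L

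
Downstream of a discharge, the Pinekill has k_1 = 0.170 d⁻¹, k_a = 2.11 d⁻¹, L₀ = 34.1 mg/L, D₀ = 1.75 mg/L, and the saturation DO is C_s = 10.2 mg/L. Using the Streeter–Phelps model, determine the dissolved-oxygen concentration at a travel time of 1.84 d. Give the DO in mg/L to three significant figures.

DO ≈ 8.04 mg/L

k_1 L₀/(k_a−k_1) = 0.170×34.1/(2.11−0.170) = 5.797/1.940 = 2.988 mg/L.
e^(−k_1 t) = e^(−0.170×1.840) = 0.7314; e^(−k_a t) = e^(−2.11×1.840) = 0.02060.
D = 2.988 × (0.7314 − 0.02060) + 1.75 × 0.02060 = 2.124 + 0.03605 = 2.160 mg/L.
DO = C_s − D = 10.2 − 2.160 = 8.040 mg/L.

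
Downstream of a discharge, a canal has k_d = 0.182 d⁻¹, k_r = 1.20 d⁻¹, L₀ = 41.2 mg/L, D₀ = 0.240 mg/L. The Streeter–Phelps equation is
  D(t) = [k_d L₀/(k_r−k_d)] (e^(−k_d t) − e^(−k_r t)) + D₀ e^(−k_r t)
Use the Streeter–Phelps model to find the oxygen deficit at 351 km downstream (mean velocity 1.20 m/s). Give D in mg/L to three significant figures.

D ≈ 3.86 mg/L

Travel time t = x/v = 351 km / (1.20 m/s) = 351000 m / 1.20 m/s = 292500 s = 3.385 d.
k_d L₀/(k_r−k_d) = 0.182×41.2/(1.20−0.182) = 7.498/1.018 = 7.366 mg/L.
e^(−k_d t) = e^(−0.182×3.385) = 0.5400; e^(−k_r t) = e^(−1.20×3.385) = 0.01721.
D = 7.366 × (0.5400 − 0.01721) + 0.240 × 0.01721 = 3.851 + 0.004129 = 3.855 mg/L.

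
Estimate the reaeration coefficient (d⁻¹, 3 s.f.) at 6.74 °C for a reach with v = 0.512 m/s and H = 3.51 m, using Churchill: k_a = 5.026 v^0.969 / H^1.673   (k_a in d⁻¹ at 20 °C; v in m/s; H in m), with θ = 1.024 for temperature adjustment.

k_a(20) = 5.026 × 0.512^0.969 / 3.51^1.673 = 5.026 × 0.5227 / 8.171 = 0.3215 d⁻¹.
k_a(6.74) = 0.3215 × 1.024^(6.74−20) = 0.3215 × 0.7302 = 0.2348 d⁻¹.

k_a ≈ 0.235 d⁻¹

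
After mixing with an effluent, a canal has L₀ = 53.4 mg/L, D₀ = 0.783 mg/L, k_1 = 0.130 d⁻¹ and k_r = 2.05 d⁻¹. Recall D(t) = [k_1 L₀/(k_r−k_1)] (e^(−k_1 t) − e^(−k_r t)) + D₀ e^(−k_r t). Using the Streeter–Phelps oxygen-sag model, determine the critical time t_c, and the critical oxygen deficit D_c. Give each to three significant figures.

t_c ≈ 1.31 d; D_c ≈ 2.86 mg/L

At the critical point dD/dt = 0, so k_1 L₀ e^(−k_1 t) = k_r D. Substituting D(t) from the Streeter–Phelps equation and solving for t gives
t_c = ln[(k_r/k_1)(1 − D₀(k_r−k_1)/(k_1 L₀))] / (k_r−k_1).
Here k_r−k_1 = 1.920 d⁻¹ and 1 − D₀(k_r−k_1)/(k_1 L₀) = 1 − 0.783×1.920/(0.130×53.4) = 0.7834, so
t_c = ln(15.77 × 0.7834) / 1.920 = 2.514 / 1.920 = 1.309 d.
L(t_c) = L₀ e^(−k_1 t_c) = 53.4 × 0.8435 = 45.04 mg/L, and at the critical point k_r D_c = k_1 L, so D_c = (0.130/2.05) × 45.04 = 2.856 mg/L.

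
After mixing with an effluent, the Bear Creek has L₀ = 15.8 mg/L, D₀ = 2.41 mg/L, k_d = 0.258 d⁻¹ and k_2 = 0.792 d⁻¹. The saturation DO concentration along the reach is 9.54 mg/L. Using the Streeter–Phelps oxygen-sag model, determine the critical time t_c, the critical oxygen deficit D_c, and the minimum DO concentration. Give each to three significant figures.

t_c = [1/(k_2−k_d)] ln[(k_2/k_d)(1 − D₀(k_2−k_d)/(k_d L₀))]
= [1/(0.792−0.258)] ln[(0.792/0.258)(1 − 2.41×0.5340/(0.258×15.8))]
= (1/0.5340) ln[3.070 × 0.6843] = 1.873 × ln(2.101) = 1.873 × 0.7422 = 1.390 d.
L(t_c) = L₀ e^(−k_d t_c) = 15.8 × 0.6986 = 11.04 mg/L, and at the critical point k_2 D_c = k_d L, so D_c = (0.258/0.792) × 11.04 = 3.596 mg/L.
Minimum DO = C_s − D_c = 9.54 − 3.596 = 5.944 mg/L.

t_c ≈ 1.39 d; D_c ≈ 3.60 mg/L; min DO ≈ 5.94 mg/L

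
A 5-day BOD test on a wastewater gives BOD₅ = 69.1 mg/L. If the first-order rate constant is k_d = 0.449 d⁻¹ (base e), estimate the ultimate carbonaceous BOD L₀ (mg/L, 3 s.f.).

L₀ ≈ 77.3 mg/L

BOD₅ = L₀(1 − e^(−5k_d)) ⇒ L₀ = BOD₅ / (1 − e^(−5×0.449))
= 69.1 / (1 − 0.1059) = 69.1 / 0.8941 = 77.29 mg/L.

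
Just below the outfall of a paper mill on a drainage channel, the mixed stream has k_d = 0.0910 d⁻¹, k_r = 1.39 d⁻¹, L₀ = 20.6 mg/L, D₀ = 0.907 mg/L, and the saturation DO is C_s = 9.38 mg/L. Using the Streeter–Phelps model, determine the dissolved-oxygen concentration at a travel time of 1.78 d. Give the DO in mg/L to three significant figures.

k_d L₀/(k_r−k_d) = 0.0910×20.6/(1.39−0.0910) = 1.875/1.299 = 1.443 mg/L.
e^(−k_d t) = e^(−0.0910×1.780) = 0.8505; e^(−k_r t) = e^(−1.39×1.780) = 0.08423.
D = 1.443 × (0.8505 − 0.08423) + 0.907 × 0.08423 = 1.106 + 0.07640 = 1.182 mg/L.
DO = C_s − D = 9.38 − 1.182 = 8.198 mg/L.

DO ≈ 8.20 mg/L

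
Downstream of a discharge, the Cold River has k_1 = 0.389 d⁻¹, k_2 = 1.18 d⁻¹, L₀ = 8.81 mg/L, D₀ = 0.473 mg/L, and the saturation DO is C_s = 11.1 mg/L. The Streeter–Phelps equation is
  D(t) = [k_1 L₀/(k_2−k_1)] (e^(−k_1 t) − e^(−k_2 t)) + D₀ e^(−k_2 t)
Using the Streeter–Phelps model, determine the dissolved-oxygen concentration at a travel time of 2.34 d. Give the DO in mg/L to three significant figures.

DO ≈ 9.60 mg/L

k_1 L₀/(k_2−k_1) = 0.389×8.81/(1.18−0.389) = 3.427/0.7910 = 4.333 mg/L.
e^(−k_1 t) = e^(−0.389×2.340) = 0.4024; e^(−k_2 t) = e^(−1.18×2.340) = 0.06322.
D = 4.333 × (0.4024 − 0.06322) + 0.473 × 0.06322 = 1.470 + 0.02990 = 1.500 mg/L.
DO = C_s − D = 11.1 − 1.500 = 9.600 mg/L.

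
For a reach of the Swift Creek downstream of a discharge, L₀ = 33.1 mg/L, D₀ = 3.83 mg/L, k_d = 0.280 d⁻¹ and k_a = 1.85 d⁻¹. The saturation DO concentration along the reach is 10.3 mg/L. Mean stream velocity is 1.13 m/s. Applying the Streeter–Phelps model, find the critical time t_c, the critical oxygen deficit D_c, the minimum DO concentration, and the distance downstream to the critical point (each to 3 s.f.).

t_c ≈ 0.536 d; D_c ≈ 4.31 mg/L; min DO ≈ 5.99 mg/L; x_c ≈ 52.3 km

t_c = [1/(k_a−k_d)] ln[(k_a/k_d)(1 − D₀(k_a−k_d)/(k_d L₀))]
= [1/(1.85−0.280)] ln[(1.85/0.280)(1 − 3.83×1.570/(0.280×33.1))]
= (1/1.570) ln[6.607 × 0.3512] = 0.6369 × ln(2.320) = 0.6369 × 0.8417 = 0.5361 d.
D_c = (k_d/k_a) L₀ e^(−k_d t_c) = (0.280/1.85) × 33.1 × e^(−0.280×0.5361) = 0.1514 × 33.1 × 0.8606 = 4.311 mg/L.
Minimum DO = C_s − D_c = 10.3 − 4.311 = 5.989 mg/L.
x_c = v t_c = 1.13 m/s × 0.5361 d × 86400 s/d = 52340 m ≈ 52.3 km.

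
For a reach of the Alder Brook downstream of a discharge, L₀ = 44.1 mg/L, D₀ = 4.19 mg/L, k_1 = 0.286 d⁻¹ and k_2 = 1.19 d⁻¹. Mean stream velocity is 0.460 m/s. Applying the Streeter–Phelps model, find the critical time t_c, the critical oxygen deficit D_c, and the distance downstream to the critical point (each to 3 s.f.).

At the critical point dD/dt = 0, so k_1 L₀ e^(−k_1 t) = k_2 D. Substituting D(t) from the Streeter–Phelps equation and solving for t gives
t_c = ln[(k_2/k_1)(1 − D₀(k_2−k_1)/(k_1 L₀))] / (k_2−k_1).
Here k_2−k_1 = 0.9040 d⁻¹ and 1 − D₀(k_2−k_1)/(k_1 L₀) = 1 − 4.19×0.9040/(0.286×44.1) = 0.6997, so
t_c = ln(4.161 × 0.6997) / 0.9040 = 1.069 / 0.9040 = 1.182 d.
D_c = (k_1/k_2) L₀ e^(−k_1 t_c) = (0.286/1.19) × 44.1 × e^(−0.286×1.182) = 0.2403 × 44.1 × 0.7131 = 7.558 mg/L.
x_c = v t_c = 0.460 m/s × 1.182 d × 86400 s/d = 46980 m ≈ 47.0 km.

t_c ≈ 1.18 d; D_c ≈ 7.56 mg/L; x_c ≈ 47.0 km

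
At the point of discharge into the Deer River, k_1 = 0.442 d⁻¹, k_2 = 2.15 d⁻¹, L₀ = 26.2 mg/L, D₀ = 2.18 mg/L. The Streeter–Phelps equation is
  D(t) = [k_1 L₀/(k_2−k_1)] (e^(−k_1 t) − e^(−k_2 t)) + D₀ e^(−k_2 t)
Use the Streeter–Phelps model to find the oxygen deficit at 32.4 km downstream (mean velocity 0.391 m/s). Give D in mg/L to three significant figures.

D ≈ 3.85 mg/L

Travel time t = x/v = 32.4 km / (0.391 m/s) = 32400 m / 0.391 m/s = 82860 s = 0.9591 d.
k_1 L₀/(k_2−k_1) = 0.442×26.2/(2.15−0.442) = 11.58/1.708 = 6.780 mg/L.
e^(−k_1 t) = e^(−0.442×0.9591) = 0.6545; e^(−k_2 t) = e^(−2.15×0.9591) = 0.1272.
D = 6.780 × (0.6545 − 0.1272) + 2.18 × 0.1272 = 3.575 + 0.2773 = 3.852 mg/L.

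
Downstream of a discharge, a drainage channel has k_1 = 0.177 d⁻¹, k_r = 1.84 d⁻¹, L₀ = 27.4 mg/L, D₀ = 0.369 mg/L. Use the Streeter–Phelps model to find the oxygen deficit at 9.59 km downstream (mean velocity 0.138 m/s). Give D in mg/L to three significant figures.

Travel time t = x/v = 9.59 km / (0.138 m/s) = 9590 m / 0.138 m/s = 69490 s = 0.8043 d.
k_1 L₀/(k_r−k_1) = 0.177×27.4/(1.84−0.177) = 4.850/1.663 = 2.916 mg/L.
e^(−k_1 t) = e^(−0.177×0.8043) = 0.8673; e^(−k_r t) = e^(−1.84×0.8043) = 0.2277.
D = 2.916 × (0.8673 − 0.2277) + 0.369 × 0.2277 = 1.865 + 0.08400 = 1.949 mg/L.

D ≈ 1.95 mg/L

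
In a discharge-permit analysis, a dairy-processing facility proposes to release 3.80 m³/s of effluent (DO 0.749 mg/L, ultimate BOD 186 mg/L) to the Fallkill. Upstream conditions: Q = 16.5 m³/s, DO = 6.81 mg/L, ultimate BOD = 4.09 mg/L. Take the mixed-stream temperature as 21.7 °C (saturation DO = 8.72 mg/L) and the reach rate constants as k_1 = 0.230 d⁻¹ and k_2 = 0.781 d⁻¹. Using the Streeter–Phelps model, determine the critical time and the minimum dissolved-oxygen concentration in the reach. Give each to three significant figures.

t_c ≈ 1.83 d; minimum DO ≈ 1.35 mg/L

Mixed DO = (16.5×6.81 + 3.80×0.749)/(16.5+3.80) = 115.2/20.30 = 5.675 mg/L.
Mixed L₀ = (16.5×4.09 + 3.80×186)/(20.30) = 774.3/20.30 = 38.14 mg/L.
Initial deficit D₀ = C_s − DO₀ = 8.72 − 5.675 = 3.045 mg/L.
t_c = (1/0.5510) ln[(0.781/0.230)(1 − 3.045×0.5510/(0.230×38.14))] = 1.815 × ln(2.746) = 1.834 d.
D_c = (0.230/0.781) × 38.14 × e^(−0.230×1.834) = 0.2945 × 38.14 × 0.6559 = 7.368 mg/L.
Minimum DO = 8.72 − 7.368 = 1.352 mg/L.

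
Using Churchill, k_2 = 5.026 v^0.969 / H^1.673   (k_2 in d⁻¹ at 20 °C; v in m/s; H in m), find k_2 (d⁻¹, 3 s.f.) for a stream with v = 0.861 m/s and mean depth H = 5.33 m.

k_2 = 5.026 × 0.861^0.969 / 5.33^1.673 = 5.026 × 0.8650 / 16.44 = 0.2645 d⁻¹.

k_2 ≈ 0.265 d⁻¹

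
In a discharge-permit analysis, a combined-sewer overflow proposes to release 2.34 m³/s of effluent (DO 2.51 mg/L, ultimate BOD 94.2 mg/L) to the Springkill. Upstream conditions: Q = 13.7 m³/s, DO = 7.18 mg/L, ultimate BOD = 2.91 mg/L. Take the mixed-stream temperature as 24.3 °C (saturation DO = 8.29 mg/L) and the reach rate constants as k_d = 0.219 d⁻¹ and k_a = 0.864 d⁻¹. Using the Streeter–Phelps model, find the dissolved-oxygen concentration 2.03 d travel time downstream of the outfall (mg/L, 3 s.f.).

Mixed DO = (13.7×7.18 + 2.34×2.51)/(13.7+2.34) = 104.2/16.04 = 6.499 mg/L.
Mixed L₀ = (13.7×2.91 + 2.34×94.2)/(16.04) = 260.3/16.04 = 16.23 mg/L.
Initial deficit D₀ = C_s − DO₀ = 8.29 − 6.499 = 1.791 mg/L.
D(2.03) = [0.219×16.23/(0.864−0.219)](e^(−0.219×2.03) − e^(−0.864×2.03)) + 1.791 e^(−0.864×2.03)
= 5.510 × (0.6411 − 0.1731) + 1.791 × 0.1731 = 2.889 mg/L.
DO = 8.29 − 2.889 = 5.401 mg/L.

DO ≈ 5.40 mg/L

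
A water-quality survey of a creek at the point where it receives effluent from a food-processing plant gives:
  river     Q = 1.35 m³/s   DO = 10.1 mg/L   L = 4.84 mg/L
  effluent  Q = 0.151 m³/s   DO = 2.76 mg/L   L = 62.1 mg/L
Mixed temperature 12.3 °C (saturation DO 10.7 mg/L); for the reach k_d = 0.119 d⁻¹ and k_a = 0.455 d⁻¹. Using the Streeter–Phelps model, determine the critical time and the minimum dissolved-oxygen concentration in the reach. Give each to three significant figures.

t_c ≈ 2.68 d; minimum DO ≈ 8.68 mg/L

Mixed DO = (1.35×10.1 + 0.151×2.76)/(1.35+0.151) = 14.05/1.501 = 9.362 mg/L.
Mixed L₀ = (1.35×4.84 + 0.151×62.1)/(1.501) = 15.91/1.501 = 10.60 mg/L.
Initial deficit D₀ = C_s − DO₀ = 10.7 − 9.362 = 1.338 mg/L.
t_c = (1/0.3360) ln[(0.455/0.119)(1 − 1.338×0.3360/(0.119×10.60))] = 2.976 × ln(2.460) = 2.680 d.
D_c = (0.119/0.455) × 10.60 × e^(−0.119×2.680) = 0.2615 × 10.60 × 0.7270 = 2.015 mg/L.
Minimum DO = 10.7 − 2.015 = 8.685 mg/L.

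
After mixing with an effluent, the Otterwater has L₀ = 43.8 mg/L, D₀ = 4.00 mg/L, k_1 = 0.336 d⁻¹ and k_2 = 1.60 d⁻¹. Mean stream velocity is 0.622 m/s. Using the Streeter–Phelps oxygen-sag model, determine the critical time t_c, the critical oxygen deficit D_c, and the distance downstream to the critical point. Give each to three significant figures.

With k_2/k_1 = 4.762 and 1 − D₀(k_2−k_1)/(k_1 L₀) = 0.6564,
t_c = ln(4.762 × 0.6564) / (1.60 − 0.336) = ln(3.126) / 1.264 = 1.140/1.264 = 0.9017 d.
D_c = (k_1/k_2) L₀ e^(−k_1 t_c) = (0.336/1.60) × 43.8 × e^(−0.336×0.9017) = 0.2100 × 43.8 × 0.7386 = 6.794 mg/L.
x_c = v t_c = 0.622 m/s × 0.9017 d × 86400 s/d = 48460 m ≈ 48.5 km.

t_c ≈ 0.902 d; D_c ≈ 6.79 mg/L; x_c ≈ 48.5 km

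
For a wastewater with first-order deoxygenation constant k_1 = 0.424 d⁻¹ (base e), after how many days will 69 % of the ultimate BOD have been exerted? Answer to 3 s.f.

t ≈ 2.76 d

y/L₀ = 1 − e^(−k_1 t) = 0.69 ⇒ e^(−k_1 t) = 0.310
t = −ln(0.310) / 0.424 = 1.171 / 0.424 = 2.762 d.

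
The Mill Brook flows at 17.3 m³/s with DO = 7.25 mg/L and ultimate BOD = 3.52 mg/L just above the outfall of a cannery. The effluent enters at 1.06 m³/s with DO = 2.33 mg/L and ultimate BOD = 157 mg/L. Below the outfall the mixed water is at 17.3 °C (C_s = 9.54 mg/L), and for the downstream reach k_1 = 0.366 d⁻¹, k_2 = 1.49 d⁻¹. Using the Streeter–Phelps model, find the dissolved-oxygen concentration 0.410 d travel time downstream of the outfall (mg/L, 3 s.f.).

Mixed DO = (17.3×7.25 + 1.06×2.33)/(17.3+1.06) = 127.9/18.36 = 6.966 mg/L.
Mixed L₀ = (17.3×3.52 + 1.06×157)/(18.36) = 227.3/18.36 = 12.38 mg/L.
Initial deficit D₀ = C_s − DO₀ = 9.54 − 6.966 = 2.574 mg/L.
D(0.410) = [0.366×12.38/(1.49−0.366)](e^(−0.366×0.410) − e^(−1.49×0.410)) + 2.574 e^(−1.49×0.410)
= 4.032 × (0.8607 − 0.5429) + 2.574 × 0.5429 = 2.679 mg/L.
DO = 9.54 − 2.679 = 6.861 mg/L.

DO ≈ 6.86 mg/L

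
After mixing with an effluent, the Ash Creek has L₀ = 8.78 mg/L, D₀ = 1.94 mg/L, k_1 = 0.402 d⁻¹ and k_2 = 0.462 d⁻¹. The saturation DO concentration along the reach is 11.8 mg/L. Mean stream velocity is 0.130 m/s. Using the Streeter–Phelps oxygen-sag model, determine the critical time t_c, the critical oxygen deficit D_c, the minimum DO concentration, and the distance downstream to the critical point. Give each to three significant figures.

At the critical point dD/dt = 0, so k_1 L₀ e^(−k_1 t) = k_2 D. Substituting D(t) from the Streeter–Phelps equation and solving for t gives
t_c = ln[(k_2/k_1)(1 − D₀(k_2−k_1)/(k_1 L₀))] / (k_2−k_1).
Here k_2−k_1 = 0.06000 d⁻¹ and 1 − D₀(k_2−k_1)/(k_1 L₀) = 1 − 1.94×0.06000/(0.402×8.78) = 0.9670, so
t_c = ln(1.149 × 0.9670) / 0.06000 = 0.1056 / 0.06000 = 1.760 d.
D_c = (k_1/k_2) L₀ e^(−k_1 t_c) = (0.402/0.462) × 8.78 × e^(−0.402×1.760) = 0.8701 × 8.78 × 0.4929 = 3.766 mg/L.
Minimum DO = C_s − D_c = 11.8 − 3.766 = 8.034 mg/L.
x_c = v t_c = 0.130 m/s × 1.760 d × 86400 s/d = 19760 m ≈ 19.8 km.

t_c ≈ 1.76 d; D_c ≈ 3.77 mg/L; min DO ≈ 8.03 mg/L; x_c ≈ 19.8 km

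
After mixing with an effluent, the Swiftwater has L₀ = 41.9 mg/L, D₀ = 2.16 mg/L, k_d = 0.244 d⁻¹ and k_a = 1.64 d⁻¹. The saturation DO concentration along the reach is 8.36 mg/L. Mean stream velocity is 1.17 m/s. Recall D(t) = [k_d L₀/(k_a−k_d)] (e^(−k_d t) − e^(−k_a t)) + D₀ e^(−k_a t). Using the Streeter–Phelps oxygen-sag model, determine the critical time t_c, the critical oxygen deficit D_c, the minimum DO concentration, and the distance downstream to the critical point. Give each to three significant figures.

t_c ≈ 1.11 d; D_c ≈ 4.75 mg/L; min DO ≈ 3.61 mg/L; x_c ≈ 113 km

t_c = [1/(k_a−k_d)] ln[(k_a/k_d)(1 − D₀(k_a−k_d)/(k_d L₀))]
= [1/(1.64−0.244)] ln[(1.64/0.244)(1 − 2.16×1.396/(0.244×41.9))]
= (1/1.396) ln[6.721 × 0.7051] = 0.7163 × ln(4.739) = 0.7163 × 1.556 = 1.114 d.
D_c = (k_d/k_a) L₀ e^(−k_d t_c) = (0.244/1.64) × 41.9 × e^(−0.244×1.114) = 0.1488 × 41.9 × 0.7619 = 4.750 mg/L.
Minimum DO = C_s − D_c = 8.36 − 4.750 = 3.610 mg/L.
x_c = v t_c = 1.17 m/s × 1.114 d × 86400 s/d = 112700 m ≈ 113 km.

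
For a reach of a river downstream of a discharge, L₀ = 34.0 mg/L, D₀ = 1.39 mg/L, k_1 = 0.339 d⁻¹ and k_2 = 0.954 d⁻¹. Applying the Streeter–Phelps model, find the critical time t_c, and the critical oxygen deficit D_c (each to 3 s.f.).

t_c ≈ 1.56 d; D_c ≈ 7.13 mg/L

At the critical point dD/dt = 0, so k_1 L₀ e^(−k_1 t) = k_2 D. Substituting D(t) from the Streeter–Phelps equation and solving for t gives
t_c = ln[(k_2/k_1)(1 − D₀(k_2−k_1)/(k_1 L₀))] / (k_2−k_1).
Here k_2−k_1 = 0.6150 d⁻¹ and 1 − D₀(k_2−k_1)/(k_1 L₀) = 1 − 1.39×0.6150/(0.339×34.0) = 0.9258, so
t_c = ln(2.814 × 0.9258) / 0.6150 = 0.9576 / 0.6150 = 1.557 d.
L(t_c) = L₀ e^(−k_1 t_c) = 34.0 × 0.5899 = 20.06 mg/L, and at the critical point k_2 D_c = k_1 L, so D_c = (0.339/0.954) × 20.06 = 7.127 mg/L.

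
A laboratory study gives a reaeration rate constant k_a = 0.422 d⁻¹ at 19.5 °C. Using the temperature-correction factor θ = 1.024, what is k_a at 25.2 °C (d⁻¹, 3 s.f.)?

k_a ≈ 0.483 d⁻¹

k_a(T₂) = k_a(T₁) · θ^(T₂−T₁) = 0.422 × 1.024^(25.2−19.5)
= 0.422 × 1.024^5.70 = 0.422 × 1.145 = 0.4831 d⁻¹.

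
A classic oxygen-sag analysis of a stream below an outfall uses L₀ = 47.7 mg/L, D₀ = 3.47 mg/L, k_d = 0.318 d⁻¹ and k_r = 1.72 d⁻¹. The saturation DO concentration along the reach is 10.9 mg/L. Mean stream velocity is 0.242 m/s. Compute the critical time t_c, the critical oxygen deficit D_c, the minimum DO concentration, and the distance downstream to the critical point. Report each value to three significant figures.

t_c = [1/(k_r−k_d)] ln[(k_r/k_d)(1 − D₀(k_r−k_d)/(k_d L₀))]
= [1/(1.72−0.318)] ln[(1.72/0.318)(1 − 3.47×1.402/(0.318×47.7))]
= (1/1.402) ln[5.409 × 0.6793] = 0.7133 × ln(3.674) = 0.7133 × 1.301 = 0.9282 d.
D_c = (k_d/k_r) L₀ e^(−k_d t_c) = (0.318/1.72) × 47.7 × e^(−0.318×0.9282) = 0.1849 × 47.7 × 0.7444 = 6.565 mg/L.
Minimum DO = C_s − D_c = 10.9 − 6.565 = 4.335 mg/L.
x_c = v t_c = 0.242 m/s × 0.9282 d × 86400 s/d = 19410 m ≈ 19.4 km.

t_c ≈ 0.928 d; D_c ≈ 6.56 mg/L; min DO ≈ 4.34 mg/L; x_c ≈ 19.4 km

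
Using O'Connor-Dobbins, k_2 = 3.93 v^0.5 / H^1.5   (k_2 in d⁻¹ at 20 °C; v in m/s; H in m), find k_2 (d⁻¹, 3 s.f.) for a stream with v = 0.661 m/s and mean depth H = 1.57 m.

k_2 ≈ 1.62 d⁻¹

k_2 = 3.93 × 0.661^0.5 / 1.57^1.5 = 3.93 × 0.8130 / 1.967 = 1.624 d⁻¹.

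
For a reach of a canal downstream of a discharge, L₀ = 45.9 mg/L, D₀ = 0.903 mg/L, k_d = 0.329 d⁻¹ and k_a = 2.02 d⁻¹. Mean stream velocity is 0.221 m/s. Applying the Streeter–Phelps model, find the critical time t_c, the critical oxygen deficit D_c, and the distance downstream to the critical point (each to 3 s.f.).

t_c = [1/(k_a−k_d)] ln[(k_a/k_d)(1 − D₀(k_a−k_d)/(k_d L₀))]
= [1/(2.02−0.329)] ln[(2.02/0.329)(1 − 0.903×1.691/(0.329×45.9))]
= (1/1.691) ln[6.140 × 0.8989] = 0.5914 × ln(5.519) = 0.5914 × 1.708 = 1.010 d.
L(t_c) = L₀ e^(−k_d t_c) = 45.9 × 0.7172 = 32.92 mg/L, and at the critical point k_a D_c = k_d L, so D_c = (0.329/2.02) × 32.92 = 5.362 mg/L.
x_c = v t_c = 0.221 m/s × 1.010 d × 86400 s/d = 19290 m ≈ 19.3 km.

t_c ≈ 1.01 d; D_c ≈ 5.36 mg/L; x_c ≈ 19.3 km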